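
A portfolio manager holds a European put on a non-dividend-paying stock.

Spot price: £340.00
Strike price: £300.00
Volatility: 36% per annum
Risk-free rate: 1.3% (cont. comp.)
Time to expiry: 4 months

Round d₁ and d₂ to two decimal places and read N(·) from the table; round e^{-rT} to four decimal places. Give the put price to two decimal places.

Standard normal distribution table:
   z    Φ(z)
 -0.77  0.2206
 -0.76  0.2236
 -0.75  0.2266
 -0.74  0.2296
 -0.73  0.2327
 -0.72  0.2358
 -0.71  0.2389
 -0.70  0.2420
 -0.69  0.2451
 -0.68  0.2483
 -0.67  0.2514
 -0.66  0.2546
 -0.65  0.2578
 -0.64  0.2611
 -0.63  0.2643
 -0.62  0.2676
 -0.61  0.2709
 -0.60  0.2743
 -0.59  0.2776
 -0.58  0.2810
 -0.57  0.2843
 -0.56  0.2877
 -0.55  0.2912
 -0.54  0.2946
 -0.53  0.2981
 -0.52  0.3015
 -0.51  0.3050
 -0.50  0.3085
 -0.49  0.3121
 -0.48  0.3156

£10.94

T = 0.3333;  σ√T = 0.2078
d₁ = [ln(340/300) + (0.013 + ½·0.36²)·0.3333] / (σ√T) = (0.1252 + 0.0259) / 0.2078 = 0.7270 ⇒ 0.73
d₂ = 0.7270 − 0.2078 = 0.5191 ⇒ 0.52
e^(−rT) = e^(−0.013·0.3333) = 0.9957
N(−d₂) = N(-0.52) = 0.3015;  N(−d₁) = N(-0.73) = 0.2327
P = 300·0.9957·0.3015 − 340·0.2327 = 90.0611 − 79.1180 = 10.9431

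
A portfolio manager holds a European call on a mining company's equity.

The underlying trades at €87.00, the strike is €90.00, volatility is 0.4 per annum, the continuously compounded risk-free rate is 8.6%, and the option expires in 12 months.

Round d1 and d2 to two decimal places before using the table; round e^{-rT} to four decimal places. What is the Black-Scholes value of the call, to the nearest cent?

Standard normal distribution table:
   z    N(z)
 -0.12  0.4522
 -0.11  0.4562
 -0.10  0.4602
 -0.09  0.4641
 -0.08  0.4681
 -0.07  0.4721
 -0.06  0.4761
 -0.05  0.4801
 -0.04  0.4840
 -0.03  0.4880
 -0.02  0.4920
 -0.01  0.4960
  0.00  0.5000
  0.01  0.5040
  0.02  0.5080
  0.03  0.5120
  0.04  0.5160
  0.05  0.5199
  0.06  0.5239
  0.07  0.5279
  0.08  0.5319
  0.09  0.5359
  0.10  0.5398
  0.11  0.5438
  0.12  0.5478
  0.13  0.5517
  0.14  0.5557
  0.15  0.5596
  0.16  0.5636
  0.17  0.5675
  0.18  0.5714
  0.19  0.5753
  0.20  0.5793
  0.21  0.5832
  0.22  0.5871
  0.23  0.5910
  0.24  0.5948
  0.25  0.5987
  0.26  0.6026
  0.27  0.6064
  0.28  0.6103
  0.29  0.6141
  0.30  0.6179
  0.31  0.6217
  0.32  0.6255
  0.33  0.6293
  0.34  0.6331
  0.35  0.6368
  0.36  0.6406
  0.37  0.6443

σ√T = 0.4 × 1.0000 = 0.4000
ln(S/K) + (r + σ²/2)T = ln(87/90) + (0.086 + 0.4²/2)·1 = -0.0339 + 0.1660 = 0.1321
d₁ = 0.1321 / 0.4000 = 0.3302 which rounds to 0.33
d₂ = d₁ − σ√T = 0.3302 − 0.4000 = -0.0698 which rounds to -0.07
e^(−rT) = e^(−0.086·1) = 0.9176
N(d₁) = N(0.33) = 0.6293;  N(d₂) = N(-0.07) = 0.4721
C = 87·0.6293 − 90·0.9176·0.4721 = 54.7491 − 38.9879 = 15.7612

€15.76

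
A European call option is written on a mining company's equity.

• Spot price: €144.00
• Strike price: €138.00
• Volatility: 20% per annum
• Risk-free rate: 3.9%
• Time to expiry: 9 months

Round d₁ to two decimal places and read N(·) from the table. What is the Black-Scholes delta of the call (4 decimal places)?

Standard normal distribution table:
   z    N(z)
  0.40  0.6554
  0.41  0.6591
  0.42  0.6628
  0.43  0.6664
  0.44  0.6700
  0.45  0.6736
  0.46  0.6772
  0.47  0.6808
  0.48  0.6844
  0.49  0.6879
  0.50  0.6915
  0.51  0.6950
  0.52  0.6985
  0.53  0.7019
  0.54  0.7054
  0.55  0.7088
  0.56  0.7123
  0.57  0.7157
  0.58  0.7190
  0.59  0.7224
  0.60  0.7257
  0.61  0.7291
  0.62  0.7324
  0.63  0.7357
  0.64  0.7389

σ√T = 0.2·√0.75 = 0.1732
ln(S/K) + (r + σ²/2)T = ln(144/138) + (0.039 + 0.2²/2)·0.75 = 0.0426 + 0.0443 = 0.0868
d₁ = 0.0868 / 0.1732 = 0.5012 ≈ 0.50
N(d₁) = N(0.50) = 0.6915
Δ_call = N(d₁) = 0.6915

0.6915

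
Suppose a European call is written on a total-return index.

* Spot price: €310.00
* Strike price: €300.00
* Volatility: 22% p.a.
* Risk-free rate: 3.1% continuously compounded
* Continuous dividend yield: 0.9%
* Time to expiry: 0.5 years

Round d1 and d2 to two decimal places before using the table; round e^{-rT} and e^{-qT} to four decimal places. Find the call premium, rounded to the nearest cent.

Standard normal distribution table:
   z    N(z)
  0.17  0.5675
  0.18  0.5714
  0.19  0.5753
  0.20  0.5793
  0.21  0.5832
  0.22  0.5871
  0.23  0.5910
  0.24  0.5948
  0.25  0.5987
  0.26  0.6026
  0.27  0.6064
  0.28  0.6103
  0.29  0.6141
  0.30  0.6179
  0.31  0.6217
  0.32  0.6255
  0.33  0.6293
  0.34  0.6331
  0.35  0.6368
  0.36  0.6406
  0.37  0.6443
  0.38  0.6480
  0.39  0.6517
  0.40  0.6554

€26.58

σ√T = 0.22 × 0.7071 = 0.1556
d₁ = [ln(310/300) + (0.031 − 0.009 + 0.22²/2)·0.5] / 0.1556 = [0.0328 + 0.0231] / 0.1556 = 0.3593 which rounds to 0.36
d₂ = d₁ − σ√T = 0.3593 − 0.1556 = 0.2037 which rounds to 0.20
e^(−qT) = e^(−0.009·0.5) = 0.9955;  e^(−rT) = e^(−0.031·0.5) = 0.9846
N(d₁) = N(0.36) = 0.6406;  N(d₂) = N(0.20) = 0.5793
C = 310·0.9955·0.6406 − 300·0.9846·0.5793 = 197.6924 − 171.1136 = 26.5787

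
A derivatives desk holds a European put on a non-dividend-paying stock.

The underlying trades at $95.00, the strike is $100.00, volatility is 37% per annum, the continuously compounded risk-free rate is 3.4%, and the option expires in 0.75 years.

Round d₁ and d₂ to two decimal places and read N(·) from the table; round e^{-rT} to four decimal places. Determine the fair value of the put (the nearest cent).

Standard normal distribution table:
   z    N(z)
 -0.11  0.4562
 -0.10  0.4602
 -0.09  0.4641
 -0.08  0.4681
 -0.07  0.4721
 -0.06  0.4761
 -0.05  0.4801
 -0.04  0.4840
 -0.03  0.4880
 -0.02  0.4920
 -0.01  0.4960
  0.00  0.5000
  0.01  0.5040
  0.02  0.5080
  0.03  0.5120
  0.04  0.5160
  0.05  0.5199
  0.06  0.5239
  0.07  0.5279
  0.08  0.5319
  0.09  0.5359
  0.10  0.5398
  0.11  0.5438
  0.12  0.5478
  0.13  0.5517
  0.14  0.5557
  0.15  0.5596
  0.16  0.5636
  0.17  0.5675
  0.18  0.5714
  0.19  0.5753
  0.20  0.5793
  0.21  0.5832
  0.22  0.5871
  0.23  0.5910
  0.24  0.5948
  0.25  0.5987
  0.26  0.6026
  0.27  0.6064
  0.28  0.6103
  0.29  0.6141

T = 0.75;  σ√T = 0.3204
d₁ = [ln(95/100) + (0.034 + ½·0.37²)·0.75] / (σ√T) = (-0.0513 + 0.0768) / 0.3204 = 0.0797 ≈ 0.08
d₂ = 0.0797 − 0.3204 = -0.2407 ≈ -0.24
e^(−rT) = e^(−0.034·0.75) = 0.9748
N(−d₂) = N(0.24) = 0.5948;  N(−d₁) = N(-0.08) = 0.4681
P = 100·0.9748·0.5948 − 95·0.4681 = 57.9811 − 44.4695 = 13.5116

$13.51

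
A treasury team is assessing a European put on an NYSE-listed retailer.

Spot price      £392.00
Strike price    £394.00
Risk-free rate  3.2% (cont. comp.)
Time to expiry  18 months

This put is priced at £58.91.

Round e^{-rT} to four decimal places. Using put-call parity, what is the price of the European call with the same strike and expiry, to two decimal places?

£75.39

exp(−rT) = exp(−0.032·1.5) = 0.9531
Put-call parity: C − P = S − K·e^(−rT) = 392 − 394·0.9531 = 392 − 375.5214 = 16.4786
C = P + (C − P) = 58.91 + (16.4786) = 75.3886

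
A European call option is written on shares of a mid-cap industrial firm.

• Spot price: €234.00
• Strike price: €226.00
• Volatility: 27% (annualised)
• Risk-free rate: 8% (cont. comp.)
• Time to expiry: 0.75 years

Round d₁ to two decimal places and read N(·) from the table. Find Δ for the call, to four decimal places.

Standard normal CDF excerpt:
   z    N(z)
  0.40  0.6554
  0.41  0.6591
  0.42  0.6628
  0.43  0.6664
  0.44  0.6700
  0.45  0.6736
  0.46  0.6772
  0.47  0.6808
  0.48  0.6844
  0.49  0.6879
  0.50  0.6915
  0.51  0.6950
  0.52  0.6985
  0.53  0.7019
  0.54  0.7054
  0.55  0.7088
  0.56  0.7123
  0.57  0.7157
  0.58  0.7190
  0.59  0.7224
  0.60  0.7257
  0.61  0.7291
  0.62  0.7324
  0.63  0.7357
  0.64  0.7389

T = 0.75;  σ√T = 0.2338
d₁ = [ln(234/226) + (0.08 + 0.27²/2)·0.75] / 0.2338 = [0.0348 + 0.0873] / 0.2338 = 0.5223 which rounds to 0.52
N(d₁) = N(0.52) = 0.6985
Δ_call = N(d₁) = 0.6985

0.6985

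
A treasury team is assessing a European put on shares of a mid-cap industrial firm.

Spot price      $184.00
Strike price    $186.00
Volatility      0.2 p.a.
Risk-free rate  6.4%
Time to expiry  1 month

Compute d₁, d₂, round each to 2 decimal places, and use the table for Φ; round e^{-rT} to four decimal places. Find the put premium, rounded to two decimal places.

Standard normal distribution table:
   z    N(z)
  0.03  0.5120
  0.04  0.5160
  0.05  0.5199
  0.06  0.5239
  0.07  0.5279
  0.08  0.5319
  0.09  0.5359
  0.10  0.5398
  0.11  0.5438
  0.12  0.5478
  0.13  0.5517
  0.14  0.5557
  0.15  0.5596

σ√T = 0.2·√0.08333 = 0.0577
d₁ = [ln(184/186) + (0.064 + ½·0.2²)·0.08333] / (σ√T) = (-0.0108 + 0.0070) / 0.0577 = -0.0660 ≈ -0.07
d₂ = -0.0660 − 0.0577 = -0.1237 ≈ -0.12
e^(−rT) = e^(−0.064·0.08333) = 0.9947
N(−d₂) = N(0.12) = 0.5478;  N(−d₁) = N(0.07) = 0.5279
P = 186·0.9947·0.5478 − 184·0.5279 = 101.3508 − 97.1336 = 4.2172

$4.22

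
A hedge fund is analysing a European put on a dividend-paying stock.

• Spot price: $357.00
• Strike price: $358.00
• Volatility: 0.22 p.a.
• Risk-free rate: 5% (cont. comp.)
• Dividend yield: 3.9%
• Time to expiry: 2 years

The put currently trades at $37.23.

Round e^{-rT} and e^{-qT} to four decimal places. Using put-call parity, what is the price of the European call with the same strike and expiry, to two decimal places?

$43.54

exp(−qT) = exp(−0.039·2) = 0.9250;  exp(−rT) = exp(−0.05·2) = 0.9048
Put-call parity: C − P = S·e^(−qT) − K·e^(−rT) = 357·0.9250 − 358·0.9048 = 330.2250 − 323.9184 = 6.3066
C = P + (C − P) = 37.23 + (6.3066) = 43.5366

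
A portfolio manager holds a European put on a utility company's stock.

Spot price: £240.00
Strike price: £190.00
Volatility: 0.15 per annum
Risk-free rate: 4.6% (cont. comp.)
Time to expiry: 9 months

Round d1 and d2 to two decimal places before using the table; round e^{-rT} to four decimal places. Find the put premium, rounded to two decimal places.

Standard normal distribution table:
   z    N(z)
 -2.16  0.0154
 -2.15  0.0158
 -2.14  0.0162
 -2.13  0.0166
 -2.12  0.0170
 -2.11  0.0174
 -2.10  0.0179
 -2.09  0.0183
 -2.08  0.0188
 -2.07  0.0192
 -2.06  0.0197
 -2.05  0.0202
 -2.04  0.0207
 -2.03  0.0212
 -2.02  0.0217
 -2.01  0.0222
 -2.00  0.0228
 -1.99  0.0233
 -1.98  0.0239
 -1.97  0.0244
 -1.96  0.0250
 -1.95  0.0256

T = 0.75;  σ√T = 0.1299
d₁ = [ln(240/190) + (0.046 + ½·0.15²)·0.75] / (σ√T) = (0.2336 + 0.0429) / 0.1299 = 2.1289 which rounds to 2.13
d₂ = 2.1289 − 0.1299 = 1.9990 which rounds to 2.00
exp(−rT) = exp(−0.046·0.75) = 0.9661
P = 190·0.9661·N(-2.00) − 240·N(-2.13) = 190·0.9661·0.0228 − 240·0.0166 = 4.1851 − 3.9840 = 0.2011

£0.20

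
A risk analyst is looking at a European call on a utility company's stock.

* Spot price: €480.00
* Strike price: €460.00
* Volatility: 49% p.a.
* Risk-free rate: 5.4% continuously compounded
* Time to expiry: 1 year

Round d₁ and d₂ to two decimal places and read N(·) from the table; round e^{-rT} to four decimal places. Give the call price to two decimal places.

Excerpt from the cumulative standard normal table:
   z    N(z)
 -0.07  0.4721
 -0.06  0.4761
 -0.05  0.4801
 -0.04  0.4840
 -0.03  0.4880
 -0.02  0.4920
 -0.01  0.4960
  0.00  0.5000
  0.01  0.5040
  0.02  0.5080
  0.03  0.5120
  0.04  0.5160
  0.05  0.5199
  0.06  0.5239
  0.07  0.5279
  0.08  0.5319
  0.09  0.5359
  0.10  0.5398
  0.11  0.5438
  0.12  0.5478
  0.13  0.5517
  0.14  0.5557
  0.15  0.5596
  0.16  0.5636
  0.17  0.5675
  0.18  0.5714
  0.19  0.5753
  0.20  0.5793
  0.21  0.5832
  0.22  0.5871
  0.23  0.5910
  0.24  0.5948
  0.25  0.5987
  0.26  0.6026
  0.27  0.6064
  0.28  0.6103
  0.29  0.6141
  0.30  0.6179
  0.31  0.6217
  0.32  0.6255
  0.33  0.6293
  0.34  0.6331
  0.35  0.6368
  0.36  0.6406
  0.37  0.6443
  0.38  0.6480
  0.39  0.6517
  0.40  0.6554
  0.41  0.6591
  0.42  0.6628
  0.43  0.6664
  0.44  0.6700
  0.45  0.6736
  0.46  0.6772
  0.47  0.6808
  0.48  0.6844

€112.37

σ√T = 0.49 × 1.0000 = 0.4900
d₁ = [ln(480/460) + (0.054 + 0.49²/2)·1] / 0.4900 = [0.0426 + 0.1740] / 0.4900 = 0.4421 → 0.44
d₂ = d₁ − σ√T = 0.4421 − 0.4900 = -0.0479 → -0.05
exp(−rT) = exp(−0.054·1) = 0.9474
N(d₁) = N(0.44) = 0.6700;  N(d₂) = N(-0.05) = 0.4801
C = 480·0.6700 − 460·0.9474·0.4801 = 321.6000 − 209.2295 = 112.3705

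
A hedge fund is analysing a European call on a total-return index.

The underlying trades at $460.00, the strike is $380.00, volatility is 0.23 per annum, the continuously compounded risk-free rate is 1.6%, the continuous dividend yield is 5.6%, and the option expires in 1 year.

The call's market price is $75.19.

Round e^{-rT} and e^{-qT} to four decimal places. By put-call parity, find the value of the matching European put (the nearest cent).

e^(−qT) = e^(−0.056·1) = 0.9455;  e^(−rT) = e^(−0.016·1) = 0.9841
Put-call parity: C − P = S·e^(−qT) − K·e^(−rT) = 460·0.9455 − 380·0.9841 = 434.9300 − 373.9580 = 60.9720
P = C − (C − P) = 75.19 − (60.9720) = 14.2180

$14.22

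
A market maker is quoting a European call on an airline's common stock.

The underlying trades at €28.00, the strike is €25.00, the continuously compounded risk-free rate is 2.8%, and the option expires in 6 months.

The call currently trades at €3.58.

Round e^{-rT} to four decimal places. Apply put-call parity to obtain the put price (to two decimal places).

€0.23

exp(−rT) = exp(−0.028·0.5) = 0.9861
Put-call parity: C − P = S − K·e^(−rT) = 28 − 25·0.9861 = 28 − 24.6525 = 3.3475
P = C − (C − P) = 3.58 − (3.3475) = 0.2325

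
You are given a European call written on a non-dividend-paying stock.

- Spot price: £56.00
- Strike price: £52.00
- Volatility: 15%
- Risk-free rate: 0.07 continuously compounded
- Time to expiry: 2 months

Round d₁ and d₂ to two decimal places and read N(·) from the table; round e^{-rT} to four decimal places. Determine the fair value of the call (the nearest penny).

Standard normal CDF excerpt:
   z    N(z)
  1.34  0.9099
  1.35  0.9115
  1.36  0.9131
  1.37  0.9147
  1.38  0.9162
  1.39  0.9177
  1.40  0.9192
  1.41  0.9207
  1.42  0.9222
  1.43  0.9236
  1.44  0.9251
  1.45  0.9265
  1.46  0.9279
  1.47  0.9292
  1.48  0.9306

σ√T = 0.15·√0.1667 = 0.0612
d₁ = [ln(56/52) + (0.07 + 0.15²/2)·0.1667] / 0.0612 = [0.0741 + 0.0135] / 0.0612 = 1.4313 ≈ 1.43
d₂ = d₁ − σ√T = 1.4313 − 0.0612 = 1.3701 ≈ 1.37
exp(−rT) = exp(−0.07·0.1667) = 0.9884
N(d₁) = N(1.43) = 0.9236;  N(d₂) = N(1.37) = 0.9147
C = 56·0.9236 − 52·0.9884·0.9147 = 51.7216 − 47.0127 = 4.7089

£4.71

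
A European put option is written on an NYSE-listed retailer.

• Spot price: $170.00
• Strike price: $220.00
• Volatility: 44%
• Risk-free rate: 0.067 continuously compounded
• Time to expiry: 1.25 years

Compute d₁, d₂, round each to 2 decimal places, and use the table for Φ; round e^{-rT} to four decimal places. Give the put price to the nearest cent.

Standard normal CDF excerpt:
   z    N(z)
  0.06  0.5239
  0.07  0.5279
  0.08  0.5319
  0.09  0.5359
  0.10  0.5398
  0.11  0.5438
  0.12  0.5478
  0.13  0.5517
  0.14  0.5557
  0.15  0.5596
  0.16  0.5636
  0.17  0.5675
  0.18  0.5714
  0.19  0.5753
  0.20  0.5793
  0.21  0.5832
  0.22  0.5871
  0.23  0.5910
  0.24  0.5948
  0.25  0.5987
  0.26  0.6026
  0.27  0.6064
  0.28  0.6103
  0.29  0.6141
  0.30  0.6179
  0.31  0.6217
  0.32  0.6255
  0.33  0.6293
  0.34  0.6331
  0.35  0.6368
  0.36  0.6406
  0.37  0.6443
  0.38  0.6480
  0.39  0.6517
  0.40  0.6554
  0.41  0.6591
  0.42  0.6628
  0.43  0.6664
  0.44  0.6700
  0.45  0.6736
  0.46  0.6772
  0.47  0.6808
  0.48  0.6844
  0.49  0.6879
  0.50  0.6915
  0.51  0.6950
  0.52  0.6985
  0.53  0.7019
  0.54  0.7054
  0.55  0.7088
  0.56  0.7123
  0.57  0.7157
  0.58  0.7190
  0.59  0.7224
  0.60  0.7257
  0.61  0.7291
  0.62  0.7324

$54.39

σ√T = 0.44 × 1.1180 = 0.4919
d₁ = [ln(170/220) + (0.067 + 0.44²/2)·1.25] / 0.4919 = [-0.2578 + 0.2047] / 0.4919 = -0.1079 ≈ -0.11
d₂ = d₁ − σ√T = -0.1079 − 0.4919 = -0.5998 ≈ -0.60
exp(−rT) = exp(−0.067·1.25) = 0.9197
N(−d₂) = N(0.60) = 0.7257;  N(−d₁) = N(0.11) = 0.5438
P = 220·0.9197·0.7257 − 170·0.5438 = 146.8338 − 92.4460 = 54.3878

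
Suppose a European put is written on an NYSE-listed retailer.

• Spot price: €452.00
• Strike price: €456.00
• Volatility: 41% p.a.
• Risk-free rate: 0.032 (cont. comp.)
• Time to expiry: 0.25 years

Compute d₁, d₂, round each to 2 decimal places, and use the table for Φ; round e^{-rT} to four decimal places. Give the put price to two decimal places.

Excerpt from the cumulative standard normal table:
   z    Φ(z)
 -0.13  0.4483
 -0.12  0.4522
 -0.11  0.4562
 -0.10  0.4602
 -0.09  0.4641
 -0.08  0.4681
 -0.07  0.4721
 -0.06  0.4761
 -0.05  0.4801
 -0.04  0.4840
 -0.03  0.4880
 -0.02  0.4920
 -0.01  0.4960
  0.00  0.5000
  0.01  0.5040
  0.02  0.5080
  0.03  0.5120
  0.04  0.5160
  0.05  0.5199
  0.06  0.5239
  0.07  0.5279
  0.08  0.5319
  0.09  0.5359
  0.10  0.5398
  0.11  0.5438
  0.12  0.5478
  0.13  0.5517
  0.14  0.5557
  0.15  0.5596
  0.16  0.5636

€37.98

T = 0.25;  σ√T = 0.2050
d₁ = [ln(452/456) + (0.032 + 0.41²/2)·0.25] / 0.2050 = [-0.0088 + 0.0290] / 0.2050 = 0.0985 ⇒ 0.10
d₂ = d₁ − σ√T = 0.0985 − 0.2050 = -0.1065 ⇒ -0.11
e^(−rT) = e^(−0.032·0.25) = 0.9920
N(−d₂) = N(0.11) = 0.5438;  N(−d₁) = N(-0.10) = 0.4602
P = 456·0.9920·0.5438 − 452·0.4602 = 245.9890 − 208.0104 = 37.9786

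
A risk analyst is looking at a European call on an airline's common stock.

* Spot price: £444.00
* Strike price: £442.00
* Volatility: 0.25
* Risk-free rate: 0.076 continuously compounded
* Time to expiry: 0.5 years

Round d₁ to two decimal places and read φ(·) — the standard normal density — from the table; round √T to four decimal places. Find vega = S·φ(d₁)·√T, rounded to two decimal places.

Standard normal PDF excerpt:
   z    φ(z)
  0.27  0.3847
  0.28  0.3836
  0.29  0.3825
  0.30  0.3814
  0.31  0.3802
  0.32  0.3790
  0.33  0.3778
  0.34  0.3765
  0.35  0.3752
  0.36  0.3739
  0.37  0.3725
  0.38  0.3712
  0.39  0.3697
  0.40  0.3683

118.61

T = 0.5;  σ√T = 0.1768
d₁ = [ln(444/442) + (0.076 + ½·0.25²)·0.5] / (σ√T) = (0.0045 + 0.0536) / 0.1768 = 0.3289 which rounds to 0.33
√T = √0.5 = 0.7071
φ(d₁) = φ(0.33) = 0.3778
vega = S·φ(d₁)·√T = 444·0.3778·0.7071 = 118.6112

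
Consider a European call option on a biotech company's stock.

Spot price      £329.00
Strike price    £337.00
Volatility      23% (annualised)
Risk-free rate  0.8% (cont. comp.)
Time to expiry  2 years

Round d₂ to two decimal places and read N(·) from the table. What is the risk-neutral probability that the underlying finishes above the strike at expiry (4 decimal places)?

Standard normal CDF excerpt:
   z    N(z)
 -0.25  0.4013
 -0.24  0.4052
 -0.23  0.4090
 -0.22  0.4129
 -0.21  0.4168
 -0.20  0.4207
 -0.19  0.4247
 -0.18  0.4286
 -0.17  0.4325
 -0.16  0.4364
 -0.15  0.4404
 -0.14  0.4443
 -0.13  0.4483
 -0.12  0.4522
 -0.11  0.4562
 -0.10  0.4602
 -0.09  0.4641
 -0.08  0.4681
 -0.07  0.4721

T = 2;  σ√T = 0.3253
d₁ = [ln(329/337) + (0.008 + ½·0.23²)·2] / (σ√T) = (-0.0240 + 0.0689) / 0.3253 = 0.1380 ≈ 0.14
d₂ = 0.1380 − 0.3253 = -0.1873 ≈ -0.19
Risk-neutral Pr[S_T > K] = N(d₂) = N(-0.19) = 0.4247

0.4247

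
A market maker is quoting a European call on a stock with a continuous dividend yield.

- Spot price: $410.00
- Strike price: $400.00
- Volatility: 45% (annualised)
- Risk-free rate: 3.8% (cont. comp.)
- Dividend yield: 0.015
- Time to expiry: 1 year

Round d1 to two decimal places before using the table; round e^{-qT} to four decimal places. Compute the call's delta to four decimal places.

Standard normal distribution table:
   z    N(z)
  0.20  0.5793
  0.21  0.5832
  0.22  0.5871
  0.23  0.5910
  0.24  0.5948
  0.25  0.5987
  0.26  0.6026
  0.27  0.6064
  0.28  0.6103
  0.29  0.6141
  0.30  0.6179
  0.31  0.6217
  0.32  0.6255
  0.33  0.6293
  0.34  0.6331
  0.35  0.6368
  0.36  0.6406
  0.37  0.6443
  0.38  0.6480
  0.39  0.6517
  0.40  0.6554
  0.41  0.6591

0.6199

T = 1;  σ√T = 0.4500
d₁ = [ln(410/400) + (0.038 − 0.015 + 0.45²/2)·1] / 0.4500 = [0.0247 + 0.1242] / 0.4500 = 0.3310 which rounds to 0.33
N(d₁) = N(0.33) = 0.6293
Δ_call = exp(−qT)·N(d₁) = 0.9851·0.6293 = 0.6199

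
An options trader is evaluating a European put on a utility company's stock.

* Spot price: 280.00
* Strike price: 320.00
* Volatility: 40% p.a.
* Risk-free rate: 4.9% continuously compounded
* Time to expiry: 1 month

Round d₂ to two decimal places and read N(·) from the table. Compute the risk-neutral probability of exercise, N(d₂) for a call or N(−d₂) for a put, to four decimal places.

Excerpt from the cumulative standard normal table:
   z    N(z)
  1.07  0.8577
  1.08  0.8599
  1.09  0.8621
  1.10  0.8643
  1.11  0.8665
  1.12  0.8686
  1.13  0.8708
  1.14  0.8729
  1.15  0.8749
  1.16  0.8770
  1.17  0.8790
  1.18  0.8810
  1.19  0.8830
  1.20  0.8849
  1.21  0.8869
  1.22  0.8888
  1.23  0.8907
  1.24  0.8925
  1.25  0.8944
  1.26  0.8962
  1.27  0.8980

T = 0.08333;  σ√T = 0.1155
ln(S/K) + (r + σ²/2)T = ln(280/320) + (0.049 + 0.4²/2)·0.08333 = -0.1335 + 0.0107 = -0.1228
d₁ = -0.1228 / 0.1155 = -1.0633 which rounds to -1.06
d₂ = d₁ − σ√T = -1.0633 − 0.1155 = -1.1788 which rounds to -1.18
Pr(exercise) under Q = N(−d₂) = N(1.18) = 0.8810

0.8810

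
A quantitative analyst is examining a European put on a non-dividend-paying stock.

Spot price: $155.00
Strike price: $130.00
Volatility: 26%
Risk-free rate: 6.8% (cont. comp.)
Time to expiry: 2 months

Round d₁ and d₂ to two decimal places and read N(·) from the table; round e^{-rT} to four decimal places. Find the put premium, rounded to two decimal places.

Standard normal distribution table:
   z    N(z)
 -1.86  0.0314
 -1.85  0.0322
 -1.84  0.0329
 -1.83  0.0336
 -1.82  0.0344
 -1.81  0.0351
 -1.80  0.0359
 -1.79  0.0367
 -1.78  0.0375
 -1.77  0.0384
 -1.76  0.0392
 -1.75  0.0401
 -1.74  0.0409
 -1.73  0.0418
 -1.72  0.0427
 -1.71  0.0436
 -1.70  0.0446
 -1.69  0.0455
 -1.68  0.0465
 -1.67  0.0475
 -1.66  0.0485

σ√T = 0.26 × 0.4082 = 0.1061
ln(S/K) + (r + σ²/2)T = ln(155/130) + (0.068 + 0.26²/2)·0.1667 = 0.1759 + 0.0170 = 0.1929
d₁ = 0.1929 / 0.1061 = 1.8169 → 1.82
d₂ = d₁ − σ√T = 1.8169 − 0.1061 = 1.7108 → 1.71
exp(−rT) = exp(−0.068·0.1667) = 0.9887
N(−d₂) = N(-1.71) = 0.0436;  N(−d₁) = N(-1.82) = 0.0344
P = 130·0.9887·0.0436 − 155·0.0344 = 5.6040 − 5.3320 = 0.2720

$0.27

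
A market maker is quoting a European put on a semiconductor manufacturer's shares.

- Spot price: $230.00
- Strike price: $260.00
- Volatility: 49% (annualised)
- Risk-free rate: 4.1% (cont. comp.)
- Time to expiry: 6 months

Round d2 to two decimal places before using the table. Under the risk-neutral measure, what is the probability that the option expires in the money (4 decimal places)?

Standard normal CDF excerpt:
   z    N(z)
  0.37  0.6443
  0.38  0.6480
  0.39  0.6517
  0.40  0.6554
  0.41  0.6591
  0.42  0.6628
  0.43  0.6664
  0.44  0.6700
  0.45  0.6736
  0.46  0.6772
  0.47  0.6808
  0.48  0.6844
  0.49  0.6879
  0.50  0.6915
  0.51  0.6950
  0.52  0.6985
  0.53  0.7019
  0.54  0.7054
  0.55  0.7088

0.6808

T = 0.5;  σ√T = 0.3465
d₁ = [ln(230/260) + (0.041 + 0.49²/2)·0.5] / 0.3465 = [-0.1226 + 0.0805] / 0.3465 = -0.1214 ⇒ -0.12
d₂ = d₁ − σ√T = -0.1214 − 0.3465 = -0.4679 ⇒ -0.47
Risk-neutral Pr[S_T < K] = N(−d₂) = N(0.47) = 0.6808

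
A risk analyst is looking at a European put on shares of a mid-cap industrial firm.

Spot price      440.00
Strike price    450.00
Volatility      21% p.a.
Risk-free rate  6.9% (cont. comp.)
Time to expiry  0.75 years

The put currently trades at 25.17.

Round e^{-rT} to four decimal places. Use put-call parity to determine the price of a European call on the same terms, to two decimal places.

exp(−rT) = exp(−0.069·0.75) = 0.9496
Put-call parity: C − P = S − K·e^(−rT) = 440 − 450·0.9496 = 440 − 427.3200 = 12.6800
C = P + (C − P) = 25.17 + (12.6800) = 37.8500

37.85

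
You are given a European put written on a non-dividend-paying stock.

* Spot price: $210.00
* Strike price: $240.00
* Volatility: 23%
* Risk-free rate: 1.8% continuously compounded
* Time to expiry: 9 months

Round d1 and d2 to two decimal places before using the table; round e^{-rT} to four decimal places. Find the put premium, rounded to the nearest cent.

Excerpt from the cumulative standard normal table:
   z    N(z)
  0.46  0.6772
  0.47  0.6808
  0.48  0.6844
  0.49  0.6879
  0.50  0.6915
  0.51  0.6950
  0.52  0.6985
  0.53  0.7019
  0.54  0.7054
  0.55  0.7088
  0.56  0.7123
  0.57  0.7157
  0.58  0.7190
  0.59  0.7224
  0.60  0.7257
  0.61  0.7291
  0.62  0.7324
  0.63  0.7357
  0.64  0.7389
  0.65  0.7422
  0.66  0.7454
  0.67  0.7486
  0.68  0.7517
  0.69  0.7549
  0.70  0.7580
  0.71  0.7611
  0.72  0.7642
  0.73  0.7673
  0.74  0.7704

σ√T = 0.23·√0.75 = 0.1992
d₁ = [ln(210/240) + (0.018 + 0.23²/2)·0.75] / 0.1992 = [-0.1335 + 0.0333] / 0.1992 = -0.5030 ⇒ -0.50
d₂ = d₁ − σ√T = -0.5030 − 0.1992 = -0.7022 ⇒ -0.70
e^(−rT) = e^(−0.018·0.75) = 0.9866
N(−d₂) = N(0.70) = 0.7580;  N(−d₁) = N(0.50) = 0.6915
P = 240·0.9866·0.7580 − 210·0.6915 = 179.4823 − 145.2150 = 34.2673

$34.27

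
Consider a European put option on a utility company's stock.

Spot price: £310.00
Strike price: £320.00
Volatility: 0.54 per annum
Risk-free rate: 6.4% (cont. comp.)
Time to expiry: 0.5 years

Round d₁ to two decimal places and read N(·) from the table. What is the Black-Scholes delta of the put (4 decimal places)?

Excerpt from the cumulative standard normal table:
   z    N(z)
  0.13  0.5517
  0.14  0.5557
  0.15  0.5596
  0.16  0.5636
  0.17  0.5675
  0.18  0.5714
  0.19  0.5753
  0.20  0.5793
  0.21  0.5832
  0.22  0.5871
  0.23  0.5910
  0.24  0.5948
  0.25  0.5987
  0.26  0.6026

-0.4247

σ√T = 0.54 × 0.7071 = 0.3818
d₁ = [ln(310/320) + (0.064 + 0.54²/2)·0.5] / 0.3818 = [-0.0317 + 0.1049] / 0.3818 = 0.1916 → 0.19
N(d₁) = N(0.19) = 0.5753
Δ_put = N(d₁) − 1 = 0.5753 − 1 = -0.4247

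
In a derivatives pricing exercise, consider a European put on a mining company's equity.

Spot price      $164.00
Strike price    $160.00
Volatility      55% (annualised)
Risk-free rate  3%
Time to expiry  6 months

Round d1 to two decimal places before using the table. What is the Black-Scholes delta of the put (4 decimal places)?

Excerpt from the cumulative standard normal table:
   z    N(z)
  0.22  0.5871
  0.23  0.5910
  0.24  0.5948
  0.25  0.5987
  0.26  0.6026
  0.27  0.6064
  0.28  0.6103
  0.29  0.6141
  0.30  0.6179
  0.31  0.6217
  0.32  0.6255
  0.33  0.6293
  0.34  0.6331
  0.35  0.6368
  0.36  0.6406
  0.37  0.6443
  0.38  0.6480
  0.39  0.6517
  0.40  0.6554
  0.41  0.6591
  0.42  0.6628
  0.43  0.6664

-0.3821

T = 0.5;  σ√T = 0.3889
d₁ = [ln(164/160) + (0.03 + 0.55²/2)·0.5] / 0.3889 = [0.0247 + 0.0906] / 0.3889 = 0.2965 ≈ 0.30
N(d₁) = N(0.30) = 0.6179
Δ_put = N(d₁) − 1 = 0.6179 − 1 = -0.3821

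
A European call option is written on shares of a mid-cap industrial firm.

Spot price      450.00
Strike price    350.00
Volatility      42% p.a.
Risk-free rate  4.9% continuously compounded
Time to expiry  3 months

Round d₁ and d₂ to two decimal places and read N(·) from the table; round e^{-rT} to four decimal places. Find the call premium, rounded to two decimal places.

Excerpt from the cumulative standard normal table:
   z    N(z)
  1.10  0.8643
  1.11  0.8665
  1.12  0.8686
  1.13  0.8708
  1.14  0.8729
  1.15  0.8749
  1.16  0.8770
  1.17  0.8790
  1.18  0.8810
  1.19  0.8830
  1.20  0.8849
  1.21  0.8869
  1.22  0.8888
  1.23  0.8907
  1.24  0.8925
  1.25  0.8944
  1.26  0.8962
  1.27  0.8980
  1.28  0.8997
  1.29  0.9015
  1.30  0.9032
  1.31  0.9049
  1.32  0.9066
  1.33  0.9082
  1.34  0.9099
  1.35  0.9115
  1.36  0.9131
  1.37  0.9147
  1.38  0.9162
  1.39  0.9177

108.42

T = 0.25;  σ√T = 0.2100
ln(S/K) + (r + σ²/2)T = ln(450/350) + (0.049 + 0.42²/2)·0.25 = 0.2513 + 0.0343 = 0.2856
d₁ = 0.2856 / 0.2100 = 1.3601 → 1.36
d₂ = d₁ − σ√T = 1.3601 − 0.2100 = 1.1501 → 1.15
exp(−rT) = exp(−0.049·0.25) = 0.9878
N(d₁) = N(1.36) = 0.9131;  N(d₂) = N(1.15) = 0.8749
C = 450·0.9131 − 350·0.9878·0.8749 = 410.8950 − 302.4792 = 108.4158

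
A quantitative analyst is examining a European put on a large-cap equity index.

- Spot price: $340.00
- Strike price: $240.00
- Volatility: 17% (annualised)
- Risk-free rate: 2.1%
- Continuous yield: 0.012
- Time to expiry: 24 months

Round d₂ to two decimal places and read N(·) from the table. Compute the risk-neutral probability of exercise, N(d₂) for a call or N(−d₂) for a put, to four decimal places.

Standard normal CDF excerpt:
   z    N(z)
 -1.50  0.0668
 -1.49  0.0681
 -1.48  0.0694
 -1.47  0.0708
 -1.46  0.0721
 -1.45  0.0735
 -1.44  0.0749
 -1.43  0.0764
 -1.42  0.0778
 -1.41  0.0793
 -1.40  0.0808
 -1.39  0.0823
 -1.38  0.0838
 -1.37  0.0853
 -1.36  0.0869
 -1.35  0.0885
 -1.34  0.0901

0.0808

T = 2;  σ√T = 0.2404
ln(S/K) + (r − q + σ²/2)T = ln(340/240) + (0.021 − 0.012 + 0.17²/2)·2 = 0.3483 + 0.0469 = 0.3952
d₁ = 0.3952 / 0.2404 = 1.6438 ⇒ 1.64
d₂ = d₁ − σ√T = 1.6438 − 0.2404 = 1.4034 ⇒ 1.40
Pr(exercise) under Q = N(−d₂) = N(-1.40) = 0.0808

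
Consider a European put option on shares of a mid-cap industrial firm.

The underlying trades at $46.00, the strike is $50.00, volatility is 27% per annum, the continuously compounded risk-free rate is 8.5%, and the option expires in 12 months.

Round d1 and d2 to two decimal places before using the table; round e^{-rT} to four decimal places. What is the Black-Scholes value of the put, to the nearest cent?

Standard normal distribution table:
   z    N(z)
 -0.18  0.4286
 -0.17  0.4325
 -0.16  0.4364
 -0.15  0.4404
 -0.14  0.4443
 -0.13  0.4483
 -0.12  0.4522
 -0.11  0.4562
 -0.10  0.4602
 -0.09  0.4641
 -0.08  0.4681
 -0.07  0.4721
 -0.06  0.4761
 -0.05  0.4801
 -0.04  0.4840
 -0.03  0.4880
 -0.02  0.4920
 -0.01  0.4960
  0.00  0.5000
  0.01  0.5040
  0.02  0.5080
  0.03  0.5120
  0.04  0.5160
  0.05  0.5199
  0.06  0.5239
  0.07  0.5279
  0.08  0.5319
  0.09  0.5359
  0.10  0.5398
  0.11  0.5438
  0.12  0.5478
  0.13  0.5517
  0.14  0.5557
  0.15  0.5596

$4.90

σ√T = 0.27·√1 = 0.2700
ln(S/K) + (r + σ²/2)T = ln(46/50) + (0.085 + 0.27²/2)·1 = -0.0834 + 0.1215 = 0.0381
d₁ = 0.0381 / 0.2700 = 0.1410 → 0.14
d₂ = d₁ − σ√T = 0.1410 − 0.2700 = -0.1290 → -0.13
e^(−rT) = e^(−0.085·1) = 0.9185
P = 50·0.9185·N(0.13) − 46·N(-0.14) = 50·0.9185·0.5517 − 46·0.4443 = 25.3368 − 20.4378 = 4.8990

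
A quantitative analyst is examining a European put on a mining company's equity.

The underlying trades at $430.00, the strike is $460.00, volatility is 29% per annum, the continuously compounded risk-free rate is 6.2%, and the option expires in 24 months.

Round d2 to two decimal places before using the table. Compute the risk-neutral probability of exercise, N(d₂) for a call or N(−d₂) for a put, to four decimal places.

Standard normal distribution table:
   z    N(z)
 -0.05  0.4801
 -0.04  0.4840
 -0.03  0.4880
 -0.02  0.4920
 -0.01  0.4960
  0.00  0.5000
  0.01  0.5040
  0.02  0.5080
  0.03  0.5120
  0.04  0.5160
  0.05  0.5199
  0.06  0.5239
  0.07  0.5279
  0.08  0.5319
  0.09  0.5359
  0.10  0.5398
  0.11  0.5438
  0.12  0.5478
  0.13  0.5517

0.5279

T = 2;  σ√T = 0.4101
d₁ = [ln(430/460) + (0.062 + ½·0.29²)·2] / (σ√T) = (-0.0674 + 0.2081) / 0.4101 = 0.3430 which rounds to 0.34
d₂ = 0.3430 − 0.4101 = -0.0672 which rounds to -0.07
Risk-neutral Pr[S_T < K] = N(−d₂) = N(0.07) = 0.5279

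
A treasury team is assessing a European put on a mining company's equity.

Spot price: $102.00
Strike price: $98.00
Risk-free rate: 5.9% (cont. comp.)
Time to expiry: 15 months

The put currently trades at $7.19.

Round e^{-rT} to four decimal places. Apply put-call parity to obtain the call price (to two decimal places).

exp(−rT) = exp(−0.059·1.25) = 0.9289
Put-call parity: C − P = S − K·e^(−rT) = 102 − 98·0.9289 = 102 − 91.0322 = 10.9678
C = P + (C − P) = 7.19 + (10.9678) = 18.1578

$18.16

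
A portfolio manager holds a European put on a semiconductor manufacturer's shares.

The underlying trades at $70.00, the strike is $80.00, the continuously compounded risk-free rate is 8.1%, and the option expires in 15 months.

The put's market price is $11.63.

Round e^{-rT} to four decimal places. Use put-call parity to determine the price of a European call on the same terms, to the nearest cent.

$9.33

e^(−rT) = e^(−0.081·1.25) = 0.9037
Put-call parity: C − P = S − K·e^(−rT) = 70 − 80·0.9037 = 70 − 72.2960 = -2.2960
C = P + (C − P) = 11.63 + (-2.2960) = 9.3340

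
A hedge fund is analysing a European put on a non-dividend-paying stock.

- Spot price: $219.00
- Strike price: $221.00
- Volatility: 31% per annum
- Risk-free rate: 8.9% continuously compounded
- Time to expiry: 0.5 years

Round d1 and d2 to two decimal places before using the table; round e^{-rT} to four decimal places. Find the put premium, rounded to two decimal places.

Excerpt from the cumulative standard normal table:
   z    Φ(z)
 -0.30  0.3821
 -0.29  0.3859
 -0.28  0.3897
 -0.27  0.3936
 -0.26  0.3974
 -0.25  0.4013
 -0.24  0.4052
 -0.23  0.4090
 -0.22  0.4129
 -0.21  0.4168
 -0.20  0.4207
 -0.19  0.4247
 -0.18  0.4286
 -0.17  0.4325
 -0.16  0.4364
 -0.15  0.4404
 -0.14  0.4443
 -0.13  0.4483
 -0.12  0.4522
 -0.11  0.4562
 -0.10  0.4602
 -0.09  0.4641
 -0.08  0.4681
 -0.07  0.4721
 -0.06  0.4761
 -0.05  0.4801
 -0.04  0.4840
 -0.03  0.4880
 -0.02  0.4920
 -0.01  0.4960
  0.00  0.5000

$15.29

σ√T = 0.31 × 0.7071 = 0.2192
d₁ = [ln(219/221) + (0.089 + 0.31²/2)·0.5] / 0.2192 = [-0.0091 + 0.0685] / 0.2192 = 0.2711 → 0.27
d₂ = d₁ − σ√T = 0.2711 − 0.2192 = 0.0519 → 0.05
e^(−rT) = e^(−0.089·0.5) = 0.9565
N(−d₂) = N(-0.05) = 0.4801;  N(−d₁) = N(-0.27) = 0.3936
P = 221·0.9565·0.4801 − 219·0.3936 = 101.4867 − 86.1984 = 15.2883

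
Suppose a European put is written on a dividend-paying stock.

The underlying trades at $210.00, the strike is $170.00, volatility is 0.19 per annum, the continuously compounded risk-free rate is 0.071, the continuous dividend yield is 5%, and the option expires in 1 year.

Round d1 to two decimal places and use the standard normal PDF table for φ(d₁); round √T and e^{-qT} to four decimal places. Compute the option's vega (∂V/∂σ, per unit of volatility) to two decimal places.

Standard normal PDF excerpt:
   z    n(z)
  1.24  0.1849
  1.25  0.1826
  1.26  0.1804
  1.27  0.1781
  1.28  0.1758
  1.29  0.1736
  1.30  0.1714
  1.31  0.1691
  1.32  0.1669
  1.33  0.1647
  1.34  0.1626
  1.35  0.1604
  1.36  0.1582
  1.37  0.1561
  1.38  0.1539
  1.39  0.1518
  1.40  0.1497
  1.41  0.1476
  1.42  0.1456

σ√T = 0.19 × 1.0000 = 0.1900
d₁ = [ln(210/170) + (0.071 − 0.05 + 0.19²/2)·1] / 0.1900 = [0.2113 + 0.0390] / 0.1900 = 1.3177 ≈ 1.32
√T = √1 = 1.0000
φ(d₁) = φ(1.32) = 0.1669
exp(−qT) = exp(−0.05·1) = 0.9512
vega = S·exp(−qT)·φ(d₁)·√T = 210·0.9512·0.1669·1.0000 = 33.3386

33.34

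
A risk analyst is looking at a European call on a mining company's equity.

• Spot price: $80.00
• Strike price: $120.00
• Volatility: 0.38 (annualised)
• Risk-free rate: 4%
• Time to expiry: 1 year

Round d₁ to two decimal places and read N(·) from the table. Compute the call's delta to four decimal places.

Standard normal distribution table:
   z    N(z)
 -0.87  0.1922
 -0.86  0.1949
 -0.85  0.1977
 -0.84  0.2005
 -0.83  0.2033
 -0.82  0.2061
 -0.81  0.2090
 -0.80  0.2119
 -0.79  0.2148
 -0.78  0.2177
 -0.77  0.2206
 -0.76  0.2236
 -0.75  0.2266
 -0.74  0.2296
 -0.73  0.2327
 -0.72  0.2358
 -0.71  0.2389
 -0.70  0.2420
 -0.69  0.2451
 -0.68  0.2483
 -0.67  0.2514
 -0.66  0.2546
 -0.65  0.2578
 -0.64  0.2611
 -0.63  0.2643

0.2206

σ√T = 0.38 × 1.0000 = 0.3800
d₁ = [ln(80/120) + (0.04 + 0.38²/2)·1] / 0.3800 = [-0.4055 + 0.1122] / 0.3800 = -0.7718 ≈ -0.77
N(d₁) = N(-0.77) = 0.2206
Δ_call = N(d₁) = 0.2206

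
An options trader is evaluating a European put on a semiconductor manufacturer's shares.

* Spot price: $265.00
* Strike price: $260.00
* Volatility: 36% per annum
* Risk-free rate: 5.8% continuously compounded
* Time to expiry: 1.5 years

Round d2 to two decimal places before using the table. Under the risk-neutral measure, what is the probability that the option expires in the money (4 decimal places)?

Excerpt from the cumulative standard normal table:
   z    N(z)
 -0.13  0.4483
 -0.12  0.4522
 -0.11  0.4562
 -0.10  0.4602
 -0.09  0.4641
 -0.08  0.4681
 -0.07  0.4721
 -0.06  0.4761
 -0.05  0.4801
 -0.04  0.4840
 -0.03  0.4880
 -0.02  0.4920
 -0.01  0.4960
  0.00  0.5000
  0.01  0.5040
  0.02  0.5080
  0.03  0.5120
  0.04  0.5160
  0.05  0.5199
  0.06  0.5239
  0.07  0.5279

0.4920

σ√T = 0.36·√1.5 = 0.4409
d₁ = [ln(265/260) + (0.058 + 0.36²/2)·1.5] / 0.4409 = [0.0190 + 0.1842] / 0.4409 = 0.4610 which rounds to 0.46
d₂ = d₁ − σ√T = 0.4610 − 0.4409 = 0.0201 which rounds to 0.02
Pr(exercise) under Q = N(−d₂) = N(-0.02) = 0.4920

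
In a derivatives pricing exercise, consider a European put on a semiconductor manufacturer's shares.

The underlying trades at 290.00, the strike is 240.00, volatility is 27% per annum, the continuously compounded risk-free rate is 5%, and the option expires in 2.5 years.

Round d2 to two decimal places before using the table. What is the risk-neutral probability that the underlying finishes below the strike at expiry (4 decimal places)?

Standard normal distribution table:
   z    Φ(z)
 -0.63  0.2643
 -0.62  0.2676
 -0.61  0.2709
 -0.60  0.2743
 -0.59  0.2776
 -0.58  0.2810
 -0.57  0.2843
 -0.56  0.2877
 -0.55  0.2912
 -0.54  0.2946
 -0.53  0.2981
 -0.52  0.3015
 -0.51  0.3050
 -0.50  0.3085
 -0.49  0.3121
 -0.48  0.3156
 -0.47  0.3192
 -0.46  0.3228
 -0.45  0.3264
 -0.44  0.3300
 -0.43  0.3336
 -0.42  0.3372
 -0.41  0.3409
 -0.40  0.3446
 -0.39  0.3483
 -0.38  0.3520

σ√T = 0.27 × 1.5811 = 0.4269
ln(S/K) + (r + σ²/2)T = ln(290/240) + (0.05 + 0.27²/2)·2.5 = 0.1892 + 0.2161 = 0.4054
d₁ = 0.4054 / 0.4269 = 0.9495 → 0.95
d₂ = d₁ − σ√T = 0.9495 − 0.4269 = 0.5226 → 0.52
Risk-neutral Pr[S_T < K] = N(−d₂) = N(-0.52) = 0.3015

0.3015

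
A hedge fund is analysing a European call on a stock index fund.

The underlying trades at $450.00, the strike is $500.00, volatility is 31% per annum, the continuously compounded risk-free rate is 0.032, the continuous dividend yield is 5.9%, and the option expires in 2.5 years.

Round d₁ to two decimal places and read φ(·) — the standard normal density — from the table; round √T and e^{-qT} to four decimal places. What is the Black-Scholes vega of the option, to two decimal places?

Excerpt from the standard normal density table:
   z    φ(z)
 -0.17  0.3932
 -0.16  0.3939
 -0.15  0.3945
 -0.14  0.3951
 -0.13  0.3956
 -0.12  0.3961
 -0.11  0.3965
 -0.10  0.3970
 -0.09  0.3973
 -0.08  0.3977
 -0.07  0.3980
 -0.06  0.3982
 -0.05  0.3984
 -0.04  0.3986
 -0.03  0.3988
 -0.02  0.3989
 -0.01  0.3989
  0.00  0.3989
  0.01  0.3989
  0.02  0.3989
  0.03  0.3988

T = 2.5;  σ√T = 0.4902
d₁ = [ln(450/500) + (0.032 − 0.059 + ½·0.31²)·2.5] / (σ√T) = (-0.1054 + 0.0526) / 0.4902 = -0.1076 → -0.11
√T = √2.5 = 1.5811
φ(d₁) = φ(-0.11) = 0.3965
e^(−qT) = e^(−0.059·2.5) = 0.8629
vega = S·e^(−qT)·φ(d₁)·√T = 450·0.8629·0.3965·1.5811 = 243.4308

243.43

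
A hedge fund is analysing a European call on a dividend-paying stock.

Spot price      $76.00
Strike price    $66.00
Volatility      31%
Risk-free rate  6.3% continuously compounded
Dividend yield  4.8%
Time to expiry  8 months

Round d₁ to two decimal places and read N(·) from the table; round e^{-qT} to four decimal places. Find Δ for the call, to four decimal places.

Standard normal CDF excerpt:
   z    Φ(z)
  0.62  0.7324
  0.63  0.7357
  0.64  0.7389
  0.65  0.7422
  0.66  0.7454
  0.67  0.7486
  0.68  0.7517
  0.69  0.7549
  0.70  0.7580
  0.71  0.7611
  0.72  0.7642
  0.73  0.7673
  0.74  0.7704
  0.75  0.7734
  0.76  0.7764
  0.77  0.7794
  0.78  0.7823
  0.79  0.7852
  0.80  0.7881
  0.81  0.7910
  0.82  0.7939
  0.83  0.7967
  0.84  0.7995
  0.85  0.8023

0.7401

T = 0.6667;  σ√T = 0.2531
d₁ = [ln(76/66) + (0.063 − 0.048 + ½·0.31²)·0.6667] / (σ√T) = (0.1411 + 0.0420) / 0.2531 = 0.7234 ≈ 0.72
N(d₁) = N(0.72) = 0.7642
Δ_call = e^(−qT)·N(d₁) = 0.9685·0.7642 = 0.7401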